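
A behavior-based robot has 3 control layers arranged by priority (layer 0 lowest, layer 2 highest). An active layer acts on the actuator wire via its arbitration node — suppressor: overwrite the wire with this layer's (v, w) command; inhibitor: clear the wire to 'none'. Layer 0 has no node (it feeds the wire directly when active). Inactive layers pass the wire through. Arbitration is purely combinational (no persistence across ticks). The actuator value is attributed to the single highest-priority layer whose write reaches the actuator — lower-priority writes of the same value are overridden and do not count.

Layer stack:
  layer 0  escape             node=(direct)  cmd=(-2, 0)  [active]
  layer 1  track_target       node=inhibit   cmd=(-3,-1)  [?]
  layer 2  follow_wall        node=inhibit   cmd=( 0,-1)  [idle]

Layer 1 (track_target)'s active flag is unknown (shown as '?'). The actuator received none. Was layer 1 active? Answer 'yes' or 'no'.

If layer 1 is active=yes:
  actuator would be none
If layer 1 is active=no:
  actuator would be (-2, 0)
Observed none, so layer 1 was active.

yes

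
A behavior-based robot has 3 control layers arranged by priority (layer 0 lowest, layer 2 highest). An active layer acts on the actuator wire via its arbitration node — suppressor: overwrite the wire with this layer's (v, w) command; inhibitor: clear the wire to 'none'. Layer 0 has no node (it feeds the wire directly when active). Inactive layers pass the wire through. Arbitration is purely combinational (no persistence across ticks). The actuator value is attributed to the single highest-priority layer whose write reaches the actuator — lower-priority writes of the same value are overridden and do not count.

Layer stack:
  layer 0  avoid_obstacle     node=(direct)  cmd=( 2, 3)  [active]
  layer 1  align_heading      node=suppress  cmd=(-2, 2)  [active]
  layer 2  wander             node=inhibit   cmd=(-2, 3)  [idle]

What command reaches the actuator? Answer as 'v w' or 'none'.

-2 2

L0 avoid_obstacle: active, feeds wire = (2, 3)
L1 align_heading: active, suppressor → wire = (-2, 2)
L2 wander: idle → wire stays (-2, 2)
actuator = (-2, 2)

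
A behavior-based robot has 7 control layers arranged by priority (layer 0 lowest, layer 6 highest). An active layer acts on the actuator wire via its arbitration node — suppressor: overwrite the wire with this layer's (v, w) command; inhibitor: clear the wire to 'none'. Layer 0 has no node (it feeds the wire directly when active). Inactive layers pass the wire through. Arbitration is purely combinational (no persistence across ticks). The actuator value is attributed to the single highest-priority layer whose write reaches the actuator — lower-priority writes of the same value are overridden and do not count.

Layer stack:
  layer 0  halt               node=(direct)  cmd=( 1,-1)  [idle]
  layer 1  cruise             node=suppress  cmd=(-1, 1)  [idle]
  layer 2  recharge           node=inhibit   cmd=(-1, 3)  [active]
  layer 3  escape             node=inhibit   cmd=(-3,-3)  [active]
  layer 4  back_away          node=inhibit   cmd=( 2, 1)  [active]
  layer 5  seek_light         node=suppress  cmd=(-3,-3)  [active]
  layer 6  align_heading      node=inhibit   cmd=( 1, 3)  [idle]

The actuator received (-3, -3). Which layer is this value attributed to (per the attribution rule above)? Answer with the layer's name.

[0] halt off; wire := none
[1] cruise off; pass none
[2] recharge on (inhibit); wire := none
[3] escape on (inhibit); wire := none
[4] back_away on (inhibit); wire := none
[5] seek_light on (suppress); wire := (-3, -3)
[6] align_heading off; pass (-3, -3)
output (-3, -3)
last writer: layer 5 = seek_light

seek_light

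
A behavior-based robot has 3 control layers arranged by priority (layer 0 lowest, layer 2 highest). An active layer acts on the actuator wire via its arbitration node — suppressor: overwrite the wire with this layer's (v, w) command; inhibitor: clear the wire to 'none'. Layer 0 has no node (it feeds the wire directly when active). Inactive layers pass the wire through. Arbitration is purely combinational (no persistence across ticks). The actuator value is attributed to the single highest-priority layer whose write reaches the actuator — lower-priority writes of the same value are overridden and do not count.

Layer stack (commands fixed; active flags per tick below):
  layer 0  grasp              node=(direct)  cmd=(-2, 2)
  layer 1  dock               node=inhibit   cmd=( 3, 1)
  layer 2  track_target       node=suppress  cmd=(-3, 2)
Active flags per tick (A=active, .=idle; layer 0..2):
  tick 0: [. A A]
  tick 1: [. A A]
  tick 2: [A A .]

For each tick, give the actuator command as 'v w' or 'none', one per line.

-3 2
-3 2
none

tick 0:
  [0] grasp off; wire := none
  [1] dock on (inhibit); wire := none
  [2] track_target on (suppress); wire := (-3, 2)
  output (-3, 2)
tick 1:
  [0] grasp off; wire := none
  [1] dock on (inhibit); wire := none
  [2] track_target on (suppress); wire := (-3, 2)
  output (-3, 2)
tick 2:
  [0] grasp on; wire := (-2, 2)
  [1] dock on (inhibit); wire := none
  [2] track_target off; pass none
  output none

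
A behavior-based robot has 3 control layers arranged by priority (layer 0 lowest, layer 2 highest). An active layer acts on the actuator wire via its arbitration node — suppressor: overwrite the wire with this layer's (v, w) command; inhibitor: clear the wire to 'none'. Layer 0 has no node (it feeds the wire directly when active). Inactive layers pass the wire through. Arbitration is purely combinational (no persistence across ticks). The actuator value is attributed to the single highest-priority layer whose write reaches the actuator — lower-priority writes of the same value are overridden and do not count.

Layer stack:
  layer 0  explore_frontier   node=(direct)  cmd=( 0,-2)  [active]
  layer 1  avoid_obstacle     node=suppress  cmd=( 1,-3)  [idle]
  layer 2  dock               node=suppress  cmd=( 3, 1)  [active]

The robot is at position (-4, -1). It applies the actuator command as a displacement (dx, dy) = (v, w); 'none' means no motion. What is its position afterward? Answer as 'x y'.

-1 0

layer 0 (explore_frontier) active — direct: (0, -2)
layer 1 (avoid_obstacle) idle — unchanged: (0, -2)
layer 2 (dock) active — suppresses: (3, 1)
→ actuator (3, 1)
position: (-4, -1) + (3, 1) = (-1, 0)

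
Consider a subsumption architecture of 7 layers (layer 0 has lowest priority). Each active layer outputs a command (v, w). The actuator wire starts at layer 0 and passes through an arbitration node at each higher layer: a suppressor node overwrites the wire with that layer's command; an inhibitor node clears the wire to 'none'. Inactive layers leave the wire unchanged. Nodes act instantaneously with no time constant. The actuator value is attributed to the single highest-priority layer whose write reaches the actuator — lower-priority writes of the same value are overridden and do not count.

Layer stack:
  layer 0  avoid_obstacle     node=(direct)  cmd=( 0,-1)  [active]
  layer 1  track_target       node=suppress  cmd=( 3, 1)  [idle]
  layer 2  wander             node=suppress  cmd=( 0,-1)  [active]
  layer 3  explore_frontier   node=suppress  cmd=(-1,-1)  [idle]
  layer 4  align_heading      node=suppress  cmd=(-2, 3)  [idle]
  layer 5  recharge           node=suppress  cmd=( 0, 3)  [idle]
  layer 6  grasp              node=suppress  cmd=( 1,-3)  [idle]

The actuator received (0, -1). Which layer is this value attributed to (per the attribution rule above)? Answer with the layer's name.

[0] avoid_obstacle on; wire := (0, -1)
[1] track_target off; pass (0, -1)
[2] wander on (suppress); wire := (0, -1)
[3] explore_frontier off; pass (0, -1)
[4] align_heading off; pass (0, -1)
[5] recharge off; pass (0, -1)
[6] grasp off; pass (0, -1)
output (0, -1)
last writer: layer 2 = wander

wander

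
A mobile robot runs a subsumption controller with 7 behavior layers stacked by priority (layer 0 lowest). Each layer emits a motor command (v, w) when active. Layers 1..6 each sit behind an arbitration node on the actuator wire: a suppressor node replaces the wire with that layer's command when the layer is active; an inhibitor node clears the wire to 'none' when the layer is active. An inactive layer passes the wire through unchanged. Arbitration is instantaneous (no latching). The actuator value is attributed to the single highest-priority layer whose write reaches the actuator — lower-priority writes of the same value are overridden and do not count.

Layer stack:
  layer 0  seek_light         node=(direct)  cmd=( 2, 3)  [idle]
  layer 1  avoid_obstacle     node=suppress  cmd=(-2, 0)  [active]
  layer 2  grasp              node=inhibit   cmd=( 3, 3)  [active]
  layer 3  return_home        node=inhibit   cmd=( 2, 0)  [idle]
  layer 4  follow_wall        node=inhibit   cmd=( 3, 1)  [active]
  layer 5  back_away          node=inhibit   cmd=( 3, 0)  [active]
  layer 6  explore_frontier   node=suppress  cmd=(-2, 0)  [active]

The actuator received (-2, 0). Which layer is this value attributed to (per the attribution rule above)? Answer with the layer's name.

explore_frontier

L0 seek_light: idle → wire = none
L1 avoid_obstacle: active, suppressor → wire = (-2, 0)
L2 grasp: active, inhibitor → wire = none
L3 return_home: idle → wire stays none
L4 follow_wall: active, inhibitor → wire = none
L5 back_away: active, inhibitor → wire = none
L6 explore_frontier: active, suppressor → wire = (-2, 0)
actuator = (-2, 0)
last writer: layer 6 = explore_frontier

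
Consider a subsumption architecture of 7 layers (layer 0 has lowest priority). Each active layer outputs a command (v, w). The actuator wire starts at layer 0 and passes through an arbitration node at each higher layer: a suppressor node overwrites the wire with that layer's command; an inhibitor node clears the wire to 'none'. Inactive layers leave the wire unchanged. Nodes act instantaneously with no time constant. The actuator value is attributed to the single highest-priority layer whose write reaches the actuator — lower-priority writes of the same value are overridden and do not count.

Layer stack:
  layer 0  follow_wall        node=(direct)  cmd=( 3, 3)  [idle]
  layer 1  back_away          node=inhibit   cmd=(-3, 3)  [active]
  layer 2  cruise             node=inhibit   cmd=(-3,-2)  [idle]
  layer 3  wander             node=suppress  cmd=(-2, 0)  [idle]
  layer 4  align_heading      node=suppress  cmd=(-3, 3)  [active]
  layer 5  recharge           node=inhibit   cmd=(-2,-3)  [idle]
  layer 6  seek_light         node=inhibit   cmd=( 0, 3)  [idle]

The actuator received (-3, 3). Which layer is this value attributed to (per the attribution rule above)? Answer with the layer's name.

align_heading

L0 follow_wall: idle → wire = none
L1 back_away: active, inhibitor → wire = none
L2 cruise: idle → wire stays none
L3 wander: idle → wire stays none
L4 align_heading: active, suppressor → wire = (-3, 3)
L5 recharge: idle → wire stays (-3, 3)
L6 seek_light: idle → wire stays (-3, 3)
actuator = (-3, 3)
last writer: layer 4 = align_heading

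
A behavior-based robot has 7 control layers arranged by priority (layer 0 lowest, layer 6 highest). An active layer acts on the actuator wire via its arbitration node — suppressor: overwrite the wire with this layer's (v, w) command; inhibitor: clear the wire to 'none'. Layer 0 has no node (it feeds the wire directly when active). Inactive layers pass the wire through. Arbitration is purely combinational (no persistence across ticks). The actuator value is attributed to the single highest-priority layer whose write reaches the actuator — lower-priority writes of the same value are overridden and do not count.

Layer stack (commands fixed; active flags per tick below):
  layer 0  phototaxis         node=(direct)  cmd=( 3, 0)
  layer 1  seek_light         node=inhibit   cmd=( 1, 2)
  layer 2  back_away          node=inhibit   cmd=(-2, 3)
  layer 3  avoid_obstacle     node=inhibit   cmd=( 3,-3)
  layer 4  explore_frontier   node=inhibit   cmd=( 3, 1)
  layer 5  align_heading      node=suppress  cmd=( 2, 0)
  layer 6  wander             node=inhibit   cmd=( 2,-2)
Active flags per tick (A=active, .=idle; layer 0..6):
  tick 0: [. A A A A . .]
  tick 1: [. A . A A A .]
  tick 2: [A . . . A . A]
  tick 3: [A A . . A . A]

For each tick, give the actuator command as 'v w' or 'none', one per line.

none
2 0
none
none

tick 0:
  L0 phototaxis: idle → wire = none
  L1 seek_light: active, inhibitor → wire = none
  L2 back_away: active, inhibitor → wire = none
  L3 avoid_obstacle: active, inhibitor → wire = none
  L4 explore_frontier: active, inhibitor → wire = none
  L5 align_heading: idle → wire stays none
  L6 wander: idle → wire stays none
  actuator = none
tick 1:
  L0 phototaxis: idle → wire = none
  L1 seek_light: active, inhibitor → wire = none
  L2 back_away: idle → wire stays none
  L3 avoid_obstacle: active, inhibitor → wire = none
  L4 explore_frontier: active, inhibitor → wire = none
  L5 align_heading: active, suppressor → wire = (2, 0)
  L6 wander: idle → wire stays (2, 0)
  actuator = (2, 0)
tick 2:
  L0 phototaxis: active, feeds wire = (3, 0)
  L1 seek_light: idle → wire stays (3, 0)
  L2 back_away: idle → wire stays (3, 0)
  L3 avoid_obstacle: idle → wire stays (3, 0)
  L4 explore_frontier: active, inhibitor → wire = none
  L5 align_heading: idle → wire stays none
  L6 wander: active, inhibitor → wire = none
  actuator = none
tick 3:
  L0 phototaxis: active, feeds wire = (3, 0)
  L1 seek_light: active, inhibitor → wire = none
  L2 back_away: idle → wire stays none
  L3 avoid_obstacle: idle → wire stays none
  L4 explore_frontier: active, inhibitor → wire = none
  L5 align_heading: idle → wire stays none
  L6 wander: active, inhibitor → wire = none
  actuator = none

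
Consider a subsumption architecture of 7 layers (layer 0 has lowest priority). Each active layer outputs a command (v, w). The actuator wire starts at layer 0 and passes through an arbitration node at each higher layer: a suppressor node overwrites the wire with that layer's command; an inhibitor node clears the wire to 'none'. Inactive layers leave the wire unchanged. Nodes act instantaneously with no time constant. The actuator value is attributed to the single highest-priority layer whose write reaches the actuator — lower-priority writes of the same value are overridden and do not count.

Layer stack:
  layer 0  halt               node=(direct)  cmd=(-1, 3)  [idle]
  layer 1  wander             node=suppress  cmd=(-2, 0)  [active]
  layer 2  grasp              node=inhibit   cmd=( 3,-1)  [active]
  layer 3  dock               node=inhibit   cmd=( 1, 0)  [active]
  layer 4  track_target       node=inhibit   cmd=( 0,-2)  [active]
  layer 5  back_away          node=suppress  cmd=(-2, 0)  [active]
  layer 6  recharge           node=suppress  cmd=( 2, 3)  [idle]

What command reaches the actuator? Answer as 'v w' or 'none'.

layer 0 (halt) idle — none
layer 1 (wander) active — suppresses: (-2, 0)
layer 2 (grasp) active — inhibits: none
layer 3 (dock) active — inhibits: none
layer 4 (track_target) active — inhibits: none
layer 5 (back_away) active — suppresses: (-2, 0)
layer 6 (recharge) idle — unchanged: (-2, 0)
→ actuator (-2, 0)

-2 0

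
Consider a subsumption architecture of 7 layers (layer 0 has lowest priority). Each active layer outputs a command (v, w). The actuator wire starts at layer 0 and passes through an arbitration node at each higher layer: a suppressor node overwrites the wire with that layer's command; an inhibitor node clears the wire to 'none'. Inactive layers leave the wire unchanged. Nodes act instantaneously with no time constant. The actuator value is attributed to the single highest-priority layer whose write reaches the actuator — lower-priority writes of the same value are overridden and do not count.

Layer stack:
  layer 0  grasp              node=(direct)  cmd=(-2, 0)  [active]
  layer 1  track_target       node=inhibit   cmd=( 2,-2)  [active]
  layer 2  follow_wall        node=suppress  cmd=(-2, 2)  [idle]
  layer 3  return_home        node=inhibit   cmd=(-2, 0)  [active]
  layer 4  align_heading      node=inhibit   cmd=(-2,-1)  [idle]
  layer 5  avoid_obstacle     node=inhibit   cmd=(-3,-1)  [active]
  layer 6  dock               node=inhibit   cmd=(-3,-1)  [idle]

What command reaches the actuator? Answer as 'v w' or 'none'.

none

L0 grasp: active, feeds wire = (-2, 0)
L1 track_target: active, inhibitor → wire = none
L2 follow_wall: idle → wire stays none
L3 return_home: active, inhibitor → wire = none
L4 align_heading: idle → wire stays none
L5 avoid_obstacle: active, inhibitor → wire = none
L6 dock: idle → wire stays none
actuator = none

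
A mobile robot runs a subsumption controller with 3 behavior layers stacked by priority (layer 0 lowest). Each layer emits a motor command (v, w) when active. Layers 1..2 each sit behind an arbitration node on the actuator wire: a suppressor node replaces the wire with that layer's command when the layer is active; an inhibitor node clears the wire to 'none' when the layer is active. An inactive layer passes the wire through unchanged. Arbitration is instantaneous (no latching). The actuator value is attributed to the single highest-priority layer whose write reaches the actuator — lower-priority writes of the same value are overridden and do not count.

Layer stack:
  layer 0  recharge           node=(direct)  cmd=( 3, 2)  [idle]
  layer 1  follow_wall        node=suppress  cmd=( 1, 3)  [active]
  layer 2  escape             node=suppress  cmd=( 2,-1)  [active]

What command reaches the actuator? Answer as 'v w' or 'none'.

2 -1

[0] recharge off; wire := none
[1] follow_wall on (suppress); wire := (1, 3)
[2] escape on (suppress); wire := (2, -1)
output (2, -1)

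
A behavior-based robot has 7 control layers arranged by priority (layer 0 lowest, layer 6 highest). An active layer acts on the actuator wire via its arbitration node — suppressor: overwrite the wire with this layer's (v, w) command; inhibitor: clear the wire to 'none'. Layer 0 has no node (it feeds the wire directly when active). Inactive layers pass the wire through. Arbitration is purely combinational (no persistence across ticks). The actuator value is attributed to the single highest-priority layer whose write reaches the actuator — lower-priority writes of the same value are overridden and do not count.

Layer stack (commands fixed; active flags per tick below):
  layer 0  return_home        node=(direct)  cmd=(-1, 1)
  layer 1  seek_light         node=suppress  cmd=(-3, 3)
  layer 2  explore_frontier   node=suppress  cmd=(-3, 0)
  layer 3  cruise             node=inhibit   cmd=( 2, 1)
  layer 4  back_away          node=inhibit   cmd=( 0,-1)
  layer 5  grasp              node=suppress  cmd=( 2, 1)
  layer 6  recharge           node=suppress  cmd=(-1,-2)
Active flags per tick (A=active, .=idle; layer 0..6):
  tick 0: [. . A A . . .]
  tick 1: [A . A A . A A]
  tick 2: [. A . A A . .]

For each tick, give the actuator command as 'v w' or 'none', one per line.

none
-1 -2
none

tick 0:
  layer 0 (return_home) idle — none
  layer 1 (seek_light) idle — unchanged: none
  layer 2 (explore_frontier) active — suppresses: (-3, 0)
  layer 3 (cruise) active — inhibits: none
  layer 4 (back_away) idle — unchanged: none
  layer 5 (grasp) idle — unchanged: none
  layer 6 (recharge) idle — unchanged: none
  → actuator none
tick 1:
  layer 0 (return_home) active — direct: (-1, 1)
  layer 1 (seek_light) idle — unchanged: (-1, 1)
  layer 2 (explore_frontier) active — suppresses: (-3, 0)
  layer 3 (cruise) active — inhibits: none
  layer 4 (back_away) idle — unchanged: none
  layer 5 (grasp) active — suppresses: (2, 1)
  layer 6 (recharge) active — suppresses: (-1, -2)
  → actuator (-1, -2)
tick 2:
  layer 0 (return_home) idle — none
  layer 1 (seek_light) active — suppresses: (-3, 3)
  layer 2 (explore_frontier) idle — unchanged: (-3, 3)
  layer 3 (cruise) active — inhibits: none
  layer 4 (back_away) active — inhibits: none
  layer 5 (grasp) idle — unchanged: none
  layer 6 (recharge) idle — unchanged: none
  → actuator none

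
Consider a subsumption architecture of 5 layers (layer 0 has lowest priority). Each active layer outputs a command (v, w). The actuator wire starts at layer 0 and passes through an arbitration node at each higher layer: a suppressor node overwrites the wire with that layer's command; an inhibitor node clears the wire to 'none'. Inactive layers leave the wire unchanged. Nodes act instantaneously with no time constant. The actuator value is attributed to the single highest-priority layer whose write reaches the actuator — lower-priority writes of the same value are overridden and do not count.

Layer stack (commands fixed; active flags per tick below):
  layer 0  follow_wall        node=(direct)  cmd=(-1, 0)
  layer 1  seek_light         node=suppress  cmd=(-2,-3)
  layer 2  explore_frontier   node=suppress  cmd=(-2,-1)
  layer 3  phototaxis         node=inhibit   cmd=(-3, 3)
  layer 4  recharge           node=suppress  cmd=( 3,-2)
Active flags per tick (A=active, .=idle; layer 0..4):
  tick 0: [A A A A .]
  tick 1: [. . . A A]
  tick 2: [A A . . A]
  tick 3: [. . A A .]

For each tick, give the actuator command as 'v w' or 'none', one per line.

none
3 -2
3 -2
none

tick 0:
  [0] follow_wall on; wire := (-1, 0)
  [1] seek_light on (suppress); wire := (-2, -3)
  [2] explore_frontier on (suppress); wire := (-2, -1)
  [3] phototaxis on (inhibit); wire := none
  [4] recharge off; pass none
  output none
tick 1:
  [0] follow_wall off; wire := none
  [1] seek_light off; pass none
  [2] explore_frontier off; pass none
  [3] phototaxis on (inhibit); wire := none
  [4] recharge on (suppress); wire := (3, -2)
  output (3, -2)
tick 2:
  [0] follow_wall on; wire := (-1, 0)
  [1] seek_light on (suppress); wire := (-2, -3)
  [2] explore_frontier off; pass (-2, -3)
  [3] phototaxis off; pass (-2, -3)
  [4] recharge on (suppress); wire := (3, -2)
  output (3, -2)
tick 3:
  [0] follow_wall off; wire := none
  [1] seek_light off; pass none
  [2] explore_frontier on (suppress); wire := (-2, -1)
  [3] phototaxis on (inhibit); wire := none
  [4] recharge off; pass none
  output none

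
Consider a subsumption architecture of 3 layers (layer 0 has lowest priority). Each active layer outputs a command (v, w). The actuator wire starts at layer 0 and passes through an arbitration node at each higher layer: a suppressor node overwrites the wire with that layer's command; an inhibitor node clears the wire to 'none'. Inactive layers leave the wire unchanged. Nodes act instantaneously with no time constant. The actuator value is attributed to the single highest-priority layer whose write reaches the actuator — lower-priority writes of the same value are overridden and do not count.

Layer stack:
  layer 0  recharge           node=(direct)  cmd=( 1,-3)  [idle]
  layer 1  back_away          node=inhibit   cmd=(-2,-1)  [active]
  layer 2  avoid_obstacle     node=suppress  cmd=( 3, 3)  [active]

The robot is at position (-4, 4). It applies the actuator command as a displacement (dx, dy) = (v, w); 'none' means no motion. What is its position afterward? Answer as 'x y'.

[0] recharge off; wire := none
[1] back_away on (inhibit); wire := none
[2] avoid_obstacle on (suppress); wire := (3, 3)
output (3, 3)
position: (-4, 4) + (3, 3) = (-1, 7)

-1 7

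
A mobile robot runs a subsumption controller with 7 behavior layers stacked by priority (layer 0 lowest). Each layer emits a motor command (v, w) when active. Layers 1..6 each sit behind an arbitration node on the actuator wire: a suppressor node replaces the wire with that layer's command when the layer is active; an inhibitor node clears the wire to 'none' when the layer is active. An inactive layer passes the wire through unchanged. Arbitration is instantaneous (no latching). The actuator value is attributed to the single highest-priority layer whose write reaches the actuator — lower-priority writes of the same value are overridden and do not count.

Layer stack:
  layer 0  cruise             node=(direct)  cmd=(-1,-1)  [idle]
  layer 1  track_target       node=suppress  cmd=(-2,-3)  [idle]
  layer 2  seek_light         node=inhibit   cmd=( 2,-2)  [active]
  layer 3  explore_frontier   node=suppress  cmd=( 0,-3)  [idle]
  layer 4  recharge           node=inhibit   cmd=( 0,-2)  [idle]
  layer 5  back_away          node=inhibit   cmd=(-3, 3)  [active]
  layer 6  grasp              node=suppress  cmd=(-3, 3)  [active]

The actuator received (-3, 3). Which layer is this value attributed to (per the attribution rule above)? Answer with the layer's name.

[0] cruise off; wire := none
[1] track_target off; pass none
[2] seek_light on (inhibit); wire := none
[3] explore_frontier off; pass none
[4] recharge off; pass none
[5] back_away on (inhibit); wire := none
[6] grasp on (suppress); wire := (-3, 3)
output (-3, 3)
last writer: layer 6 = grasp

grasp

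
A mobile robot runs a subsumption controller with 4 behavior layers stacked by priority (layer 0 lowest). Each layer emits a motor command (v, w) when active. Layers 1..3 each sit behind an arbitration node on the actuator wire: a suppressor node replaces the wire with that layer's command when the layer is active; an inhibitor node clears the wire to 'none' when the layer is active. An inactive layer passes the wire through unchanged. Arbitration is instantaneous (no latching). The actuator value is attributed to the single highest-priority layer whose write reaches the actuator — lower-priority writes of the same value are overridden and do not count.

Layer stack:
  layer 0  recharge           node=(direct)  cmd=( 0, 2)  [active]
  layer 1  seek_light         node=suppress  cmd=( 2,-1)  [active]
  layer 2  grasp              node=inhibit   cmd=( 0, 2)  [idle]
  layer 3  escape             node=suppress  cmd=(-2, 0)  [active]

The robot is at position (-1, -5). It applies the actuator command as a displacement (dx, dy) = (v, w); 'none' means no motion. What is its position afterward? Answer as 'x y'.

-3 -5

L0 recharge: active, feeds wire = (0, 2)
L1 seek_light: active, suppressor → wire = (2, -1)
L2 grasp: idle → wire stays (2, -1)
L3 escape: active, suppressor → wire = (-2, 0)
actuator = (-2, 0)
position: (-1, -5) + (-2, 0) = (-3, -5)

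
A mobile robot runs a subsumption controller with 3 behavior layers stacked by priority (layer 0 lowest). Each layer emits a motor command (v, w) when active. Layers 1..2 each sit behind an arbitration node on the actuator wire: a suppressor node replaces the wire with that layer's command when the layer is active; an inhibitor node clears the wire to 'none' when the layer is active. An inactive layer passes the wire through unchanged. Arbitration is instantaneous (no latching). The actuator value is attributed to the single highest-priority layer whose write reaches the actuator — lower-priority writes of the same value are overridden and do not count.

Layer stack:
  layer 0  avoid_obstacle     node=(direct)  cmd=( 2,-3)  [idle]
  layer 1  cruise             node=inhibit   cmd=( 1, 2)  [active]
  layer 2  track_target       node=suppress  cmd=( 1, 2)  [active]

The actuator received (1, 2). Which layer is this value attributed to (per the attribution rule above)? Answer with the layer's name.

layer 0 (avoid_obstacle) idle — none
layer 1 (cruise) active — inhibits: none
layer 2 (track_target) active — suppresses: (1, 2)
→ actuator (1, 2)
last writer: layer 2 = track_target

track_target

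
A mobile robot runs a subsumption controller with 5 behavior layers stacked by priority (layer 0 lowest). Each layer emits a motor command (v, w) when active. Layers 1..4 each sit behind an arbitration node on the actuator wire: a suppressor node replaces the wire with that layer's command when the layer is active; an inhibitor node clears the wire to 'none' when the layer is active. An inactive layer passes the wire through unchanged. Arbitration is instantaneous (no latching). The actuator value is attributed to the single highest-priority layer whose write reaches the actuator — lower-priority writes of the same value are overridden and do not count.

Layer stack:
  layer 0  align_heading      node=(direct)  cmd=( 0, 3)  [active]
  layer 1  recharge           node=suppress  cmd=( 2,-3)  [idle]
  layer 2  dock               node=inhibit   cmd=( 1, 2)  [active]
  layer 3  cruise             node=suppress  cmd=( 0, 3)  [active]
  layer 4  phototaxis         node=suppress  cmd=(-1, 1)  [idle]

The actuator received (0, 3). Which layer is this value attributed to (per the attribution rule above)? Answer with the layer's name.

cruise

[0] align_heading on; wire := (0, 3)
[1] recharge off; pass (0, 3)
[2] dock on (inhibit); wire := none
[3] cruise on (suppress); wire := (0, 3)
[4] phototaxis off; pass (0, 3)
output (0, 3)
last writer: layer 3 = cruise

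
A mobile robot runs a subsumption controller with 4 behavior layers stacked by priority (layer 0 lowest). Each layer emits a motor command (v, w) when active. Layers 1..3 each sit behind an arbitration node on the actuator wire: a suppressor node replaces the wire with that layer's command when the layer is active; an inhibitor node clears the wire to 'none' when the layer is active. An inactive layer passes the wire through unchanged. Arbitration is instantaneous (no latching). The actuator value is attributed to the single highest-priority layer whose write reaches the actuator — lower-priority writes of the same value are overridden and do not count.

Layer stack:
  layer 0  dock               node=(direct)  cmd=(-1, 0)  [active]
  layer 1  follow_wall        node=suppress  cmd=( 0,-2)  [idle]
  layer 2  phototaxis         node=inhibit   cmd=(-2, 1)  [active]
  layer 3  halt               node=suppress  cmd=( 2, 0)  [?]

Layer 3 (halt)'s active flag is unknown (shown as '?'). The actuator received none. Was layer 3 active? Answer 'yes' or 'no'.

If layer 3 is active=yes:
  actuator would be (2, 0)
If layer 3 is active=no:
  actuator would be none
Observed none, so layer 3 was idle.

no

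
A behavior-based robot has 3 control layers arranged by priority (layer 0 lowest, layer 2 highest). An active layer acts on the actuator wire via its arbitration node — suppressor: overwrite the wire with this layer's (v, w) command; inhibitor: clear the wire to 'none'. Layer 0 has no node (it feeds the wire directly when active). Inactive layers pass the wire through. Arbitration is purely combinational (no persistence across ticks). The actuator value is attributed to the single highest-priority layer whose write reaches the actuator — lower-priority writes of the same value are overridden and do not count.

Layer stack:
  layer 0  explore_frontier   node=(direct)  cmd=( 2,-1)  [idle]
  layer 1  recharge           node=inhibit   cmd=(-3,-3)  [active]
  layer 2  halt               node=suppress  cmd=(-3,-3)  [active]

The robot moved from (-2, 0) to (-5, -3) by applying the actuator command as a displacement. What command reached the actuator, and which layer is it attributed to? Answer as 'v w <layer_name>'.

-3 -3 halt

displacement = (-5, -3) − (-2, 0) = (-3, -3)
[0] explore_frontier off; wire := none
[1] recharge on (inhibit); wire := none
[2] halt on (suppress); wire := (-3, -3)
output (-3, -3) — from layer 2 (halt)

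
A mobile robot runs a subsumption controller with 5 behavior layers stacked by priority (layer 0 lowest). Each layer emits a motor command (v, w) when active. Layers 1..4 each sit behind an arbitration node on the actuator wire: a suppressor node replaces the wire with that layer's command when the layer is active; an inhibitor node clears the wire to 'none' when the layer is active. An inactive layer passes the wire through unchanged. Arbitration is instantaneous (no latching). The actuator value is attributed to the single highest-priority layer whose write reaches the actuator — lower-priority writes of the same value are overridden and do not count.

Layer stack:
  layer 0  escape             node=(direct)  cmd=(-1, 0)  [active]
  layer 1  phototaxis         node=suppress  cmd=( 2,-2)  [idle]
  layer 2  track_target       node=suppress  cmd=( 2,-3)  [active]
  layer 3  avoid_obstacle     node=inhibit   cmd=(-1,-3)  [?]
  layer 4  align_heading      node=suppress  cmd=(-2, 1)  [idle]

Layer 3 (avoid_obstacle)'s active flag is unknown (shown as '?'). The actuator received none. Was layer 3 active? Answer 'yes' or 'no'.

If layer 3 is active=yes:
  actuator would be none
If layer 3 is active=no:
  actuator would be (2, -3)
Observed none, so layer 3 was active.

yes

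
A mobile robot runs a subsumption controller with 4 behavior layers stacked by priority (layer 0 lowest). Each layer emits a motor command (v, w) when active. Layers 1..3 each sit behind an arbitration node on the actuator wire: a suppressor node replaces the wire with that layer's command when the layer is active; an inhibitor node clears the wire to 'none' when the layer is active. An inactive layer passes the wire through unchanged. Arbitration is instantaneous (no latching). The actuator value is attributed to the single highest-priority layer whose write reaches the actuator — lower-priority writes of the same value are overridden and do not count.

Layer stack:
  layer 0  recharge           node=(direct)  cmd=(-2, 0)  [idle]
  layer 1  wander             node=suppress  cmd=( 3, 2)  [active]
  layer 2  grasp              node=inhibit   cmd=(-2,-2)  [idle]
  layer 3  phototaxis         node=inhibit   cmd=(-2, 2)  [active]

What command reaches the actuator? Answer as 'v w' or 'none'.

none

L0 recharge: idle → wire = none
L1 wander: active, suppressor → wire = (3, 2)
L2 grasp: idle → wire stays (3, 2)
L3 phototaxis: active, inhibitor → wire = none
actuator = none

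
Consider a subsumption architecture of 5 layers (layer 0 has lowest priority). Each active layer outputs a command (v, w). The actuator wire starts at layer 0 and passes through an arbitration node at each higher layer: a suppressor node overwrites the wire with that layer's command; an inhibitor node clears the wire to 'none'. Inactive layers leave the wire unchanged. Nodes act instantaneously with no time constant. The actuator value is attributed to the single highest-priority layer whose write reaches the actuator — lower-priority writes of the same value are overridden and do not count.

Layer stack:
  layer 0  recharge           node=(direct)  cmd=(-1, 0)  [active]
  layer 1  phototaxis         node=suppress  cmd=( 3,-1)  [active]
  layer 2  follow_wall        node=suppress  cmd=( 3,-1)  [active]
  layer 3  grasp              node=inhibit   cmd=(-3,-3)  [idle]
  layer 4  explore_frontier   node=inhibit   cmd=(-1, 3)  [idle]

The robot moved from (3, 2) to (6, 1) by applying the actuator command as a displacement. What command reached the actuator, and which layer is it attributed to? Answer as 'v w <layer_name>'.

displacement = (6, 1) − (3, 2) = (3, -1)
L0 recharge: active, feeds wire = (-1, 0)
L1 phototaxis: active, suppressor → wire = (3, -1)
L2 follow_wall: active, suppressor → wire = (3, -1)
L3 grasp: idle → wire stays (3, -1)
L4 explore_frontier: idle → wire stays (3, -1)
actuator = (3, -1) — from layer 2 (follow_wall)

3 -1 follow_wall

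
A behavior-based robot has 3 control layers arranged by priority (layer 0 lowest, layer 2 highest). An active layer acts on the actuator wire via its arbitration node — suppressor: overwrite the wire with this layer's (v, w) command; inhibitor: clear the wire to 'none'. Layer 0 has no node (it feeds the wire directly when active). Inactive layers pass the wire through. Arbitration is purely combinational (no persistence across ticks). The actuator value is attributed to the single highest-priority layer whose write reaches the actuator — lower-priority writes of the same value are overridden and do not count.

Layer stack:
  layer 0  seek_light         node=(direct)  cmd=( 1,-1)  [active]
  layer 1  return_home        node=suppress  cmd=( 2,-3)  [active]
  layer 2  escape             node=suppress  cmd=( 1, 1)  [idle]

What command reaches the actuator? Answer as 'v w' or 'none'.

L0 seek_light: active, feeds wire = (1, -1)
L1 return_home: active, suppressor → wire = (2, -3)
L2 escape: idle → wire stays (2, -3)
actuator = (2, -3)

2 -3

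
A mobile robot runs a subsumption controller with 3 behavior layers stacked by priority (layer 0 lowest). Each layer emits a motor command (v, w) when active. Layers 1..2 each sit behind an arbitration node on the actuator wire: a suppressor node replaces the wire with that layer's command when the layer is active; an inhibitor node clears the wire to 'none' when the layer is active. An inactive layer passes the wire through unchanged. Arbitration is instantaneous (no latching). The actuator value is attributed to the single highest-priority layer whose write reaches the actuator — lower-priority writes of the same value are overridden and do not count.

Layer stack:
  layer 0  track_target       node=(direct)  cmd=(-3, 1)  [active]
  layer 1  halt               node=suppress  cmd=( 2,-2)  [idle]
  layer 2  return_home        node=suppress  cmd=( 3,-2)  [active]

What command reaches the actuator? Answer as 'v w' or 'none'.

L0 track_target: active, feeds wire = (-3, 1)
L1 halt: idle → wire stays (-3, 1)
L2 return_home: active, suppressor → wire = (3, -2)
actuator = (3, -2)

3 -2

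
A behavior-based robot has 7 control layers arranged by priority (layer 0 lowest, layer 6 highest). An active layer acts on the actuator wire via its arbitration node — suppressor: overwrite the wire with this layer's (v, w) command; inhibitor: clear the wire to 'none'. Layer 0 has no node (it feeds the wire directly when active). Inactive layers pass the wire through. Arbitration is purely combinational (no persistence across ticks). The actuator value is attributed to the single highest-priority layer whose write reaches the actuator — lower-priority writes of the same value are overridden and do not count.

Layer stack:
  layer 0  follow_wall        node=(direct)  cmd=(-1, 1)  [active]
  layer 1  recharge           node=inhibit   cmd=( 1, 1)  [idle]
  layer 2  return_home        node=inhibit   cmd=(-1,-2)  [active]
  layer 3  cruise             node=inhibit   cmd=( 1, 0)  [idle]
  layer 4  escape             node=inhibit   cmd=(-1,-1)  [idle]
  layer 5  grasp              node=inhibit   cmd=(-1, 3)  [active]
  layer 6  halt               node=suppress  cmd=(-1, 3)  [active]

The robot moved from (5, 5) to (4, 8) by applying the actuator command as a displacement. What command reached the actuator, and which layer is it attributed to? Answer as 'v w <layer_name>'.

displacement = (4, 8) − (5, 5) = (-1, 3)
L0 follow_wall: active, feeds wire = (-1, 1)
L1 recharge: idle → wire stays (-1, 1)
L2 return_home: active, inhibitor → wire = none
L3 cruise: idle → wire stays none
L4 escape: idle → wire stays none
L5 grasp: active, inhibitor → wire = none
L6 halt: active, suppressor → wire = (-1, 3)
actuator = (-1, 3) — from layer 6 (halt)

-1 3 halt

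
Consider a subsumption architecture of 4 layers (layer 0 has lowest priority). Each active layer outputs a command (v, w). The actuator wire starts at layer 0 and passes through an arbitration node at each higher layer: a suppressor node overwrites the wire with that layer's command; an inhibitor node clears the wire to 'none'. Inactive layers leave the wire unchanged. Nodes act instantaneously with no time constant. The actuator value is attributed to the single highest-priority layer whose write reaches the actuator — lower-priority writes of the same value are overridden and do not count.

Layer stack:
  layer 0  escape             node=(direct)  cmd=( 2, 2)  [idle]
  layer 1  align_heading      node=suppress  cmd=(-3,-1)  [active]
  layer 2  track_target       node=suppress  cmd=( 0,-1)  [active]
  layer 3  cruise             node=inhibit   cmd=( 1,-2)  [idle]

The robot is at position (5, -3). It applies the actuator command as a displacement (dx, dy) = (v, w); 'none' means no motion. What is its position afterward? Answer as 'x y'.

5 -4

[0] escape off; wire := none
[1] align_heading on (suppress); wire := (-3, -1)
[2] track_target on (suppress); wire := (0, -1)
[3] cruise off; pass (0, -1)
output (0, -1)
position: (5, -3) + (0, -1) = (5, -4)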